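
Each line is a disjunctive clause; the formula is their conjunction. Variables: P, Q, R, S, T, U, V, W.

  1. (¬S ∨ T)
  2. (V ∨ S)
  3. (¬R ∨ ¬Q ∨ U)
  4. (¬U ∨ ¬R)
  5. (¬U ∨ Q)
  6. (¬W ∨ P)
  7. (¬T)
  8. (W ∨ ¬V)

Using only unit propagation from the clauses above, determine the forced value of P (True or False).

(¬T) is a unit clause: T = False.
(T ∨ ¬S): since T = False, the clause reduces to (¬S). S = False.
(V ∨ S) with S = False leaves only V, so V = True.
(W ∨ ¬V) with V = True leaves only W, so W = True.
(¬W ∨ P) with W = True leaves only P, so P = True.

True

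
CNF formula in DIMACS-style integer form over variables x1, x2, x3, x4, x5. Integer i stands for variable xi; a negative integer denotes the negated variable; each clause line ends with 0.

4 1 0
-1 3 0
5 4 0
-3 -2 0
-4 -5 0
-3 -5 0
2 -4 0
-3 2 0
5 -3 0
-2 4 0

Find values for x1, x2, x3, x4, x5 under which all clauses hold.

x1=False, x2=True, x3=False, x4=True, x5=False

Try x1 = False.
  then x4 is forced to True.
  then x5 is forced to False.
  then x2 is forced to True.
  then x3 is forced to False.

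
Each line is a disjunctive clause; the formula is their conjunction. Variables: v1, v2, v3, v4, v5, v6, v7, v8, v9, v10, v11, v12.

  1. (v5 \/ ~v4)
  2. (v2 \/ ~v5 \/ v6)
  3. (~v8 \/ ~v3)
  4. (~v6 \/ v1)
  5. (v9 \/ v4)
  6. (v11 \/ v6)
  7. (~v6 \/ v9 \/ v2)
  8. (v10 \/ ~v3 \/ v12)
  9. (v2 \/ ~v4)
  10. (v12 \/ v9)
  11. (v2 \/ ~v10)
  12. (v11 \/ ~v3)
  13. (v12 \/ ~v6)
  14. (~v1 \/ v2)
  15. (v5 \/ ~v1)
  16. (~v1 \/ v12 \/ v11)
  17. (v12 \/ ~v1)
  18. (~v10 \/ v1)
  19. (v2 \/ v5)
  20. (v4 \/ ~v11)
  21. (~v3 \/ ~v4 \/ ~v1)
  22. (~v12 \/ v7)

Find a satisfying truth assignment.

v1 = T, v2 = T, v3 = F, v4 = T, v5 = T, v6 = T, v7 = T, v8 = F, v9 = F, v10 = F, v11 = T, v12 = T

v2 occurs only positively in the remaining clauses — set v2 = True.
v3 occurs only negated in the remaining clauses — set v3 = False.
Set v1 = True and propagate.
  then v5 is forced to True.
  then v12 is forced to True.
  then v7 is forced to True.
Try v4 = True.
The remaining clauses are satisfied by v6 = True, v8 = False, v9 = False, v10 = False, v11 = True.
Check each clause:
  1. (~v4 \/ v5) — v5 is true.
  2. (v6 \/ v2 \/ ~v5) — v2 is true.
  3. (~v3 \/ ~v8) — ~v8 is true.
  4. (v1 \/ ~v6) — v1 is true.
  5. (v9 \/ v4) — v4 is true.
  6. (v11 \/ v6) — v11 is true.
  7. (v2 \/ ~v6 \/ v9) — v2 is true.
  8. (~v3 \/ v12 \/ v10) — v12 is true.
  9. (~v4 \/ v2) — v2 is true.
  10. (v9 \/ v12) — v12 is true.
  11. (v2 \/ ~v10) — v2 is true.
  12. (~v3 \/ v11) — v11 is true.
  13. (v12 \/ ~v6) — v12 is true.
  14. (~v1 \/ v2) — v2 is true.
  15. (v5 \/ ~v1) — v5 is true.
  16. (v11 \/ ~v1 \/ v12) — v11 is true.
  17. (~v1 \/ v12) — v12 is true.
  18. (v1 \/ ~v10) — v1 is true.
  19. (v5 \/ v2) — v2 is true.
  20. (v4 \/ ~v11) — v4 is true.
  21. (~v1 \/ ~v4 \/ ~v3) — ~v3 is true.
  22. (~v12 \/ v7) — v7 is true.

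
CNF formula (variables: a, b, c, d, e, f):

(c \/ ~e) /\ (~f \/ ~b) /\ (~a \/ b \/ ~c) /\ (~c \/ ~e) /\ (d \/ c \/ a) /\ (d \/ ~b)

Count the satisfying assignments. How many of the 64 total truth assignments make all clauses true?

Case analysis on c and b:
  c=1, b=1: remaining (a,d,e,f) ∈ {(0,1,0,0); (1,1,0,0)} — 2.
  c=1, b=0: remaining (a,d,e,f) ∈ {(0,0,0,0); (0,0,0,1); (0,1,0,0); (0,1,0,1)} — 4.
  c=0, b=1: remaining (a,d,e,f) ∈ {(0,1,0,0); (1,1,0,0)} — 2.
  c=0, b=0: f free; 3 ways for (a,d,e) × 2^1 = 6.
Total: 2 + 4 + 2 + 6 = 14.

14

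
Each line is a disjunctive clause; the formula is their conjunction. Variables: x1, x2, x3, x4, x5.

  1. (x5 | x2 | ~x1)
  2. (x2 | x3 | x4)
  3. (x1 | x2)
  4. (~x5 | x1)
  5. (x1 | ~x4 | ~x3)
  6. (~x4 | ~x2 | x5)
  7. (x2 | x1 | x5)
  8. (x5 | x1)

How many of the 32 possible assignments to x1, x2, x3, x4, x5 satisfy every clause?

9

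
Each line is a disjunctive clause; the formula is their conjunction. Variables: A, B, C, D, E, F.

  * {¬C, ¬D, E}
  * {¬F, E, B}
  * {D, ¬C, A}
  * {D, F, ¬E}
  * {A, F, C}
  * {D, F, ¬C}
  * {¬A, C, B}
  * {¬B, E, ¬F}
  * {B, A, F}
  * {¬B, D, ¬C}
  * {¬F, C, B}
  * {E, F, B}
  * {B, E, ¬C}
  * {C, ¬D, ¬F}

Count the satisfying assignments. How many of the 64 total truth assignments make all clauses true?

13

Split on C, then F.
  C=1, F=1: 5 of the 16 assignments to (A,B,D,E) work.
  C=1, F=0: remaining (A,B,D,E) ∈ {(0,1,1,1); (1,0,1,1); (1,1,1,1)} — 3.
  C=0, F=1: remaining (A,B,D,E) ∈ {(0,1,0,1); (1,1,0,1)} — 2.
  C=0, F=0: remaining (A,B,D,E) ∈ {(1,1,0,0); (1,1,1,0); (1,1,1,1)} — 3.
Total: 5 + 3 + 2 + 3 = 13.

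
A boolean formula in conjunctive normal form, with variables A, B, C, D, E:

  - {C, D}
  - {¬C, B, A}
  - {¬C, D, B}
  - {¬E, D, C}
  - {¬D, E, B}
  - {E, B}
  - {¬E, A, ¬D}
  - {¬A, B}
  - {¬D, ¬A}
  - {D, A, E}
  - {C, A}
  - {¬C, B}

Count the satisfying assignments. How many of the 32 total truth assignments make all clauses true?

4

The models are:
  A=F B=T C=T D=F E=T
  A=F B=T C=T D=T E=F
  A=T B=T C=T D=F E=F
  A=T B=T C=T D=F E=T
That's 4 in total.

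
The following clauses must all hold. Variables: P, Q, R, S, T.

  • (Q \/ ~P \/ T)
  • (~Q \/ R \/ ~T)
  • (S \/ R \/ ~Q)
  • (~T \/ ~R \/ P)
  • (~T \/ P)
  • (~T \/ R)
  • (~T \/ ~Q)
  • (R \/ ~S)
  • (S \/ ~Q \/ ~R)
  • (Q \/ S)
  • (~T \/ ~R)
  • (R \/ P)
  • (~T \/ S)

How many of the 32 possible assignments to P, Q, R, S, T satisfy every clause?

3

Satisfying assignments:
  P=0 Q=0 R=1 S=1 T=0
  P=0 Q=1 R=1 S=1 T=0
  P=1 Q=1 R=1 S=1 T=0
Count: 3.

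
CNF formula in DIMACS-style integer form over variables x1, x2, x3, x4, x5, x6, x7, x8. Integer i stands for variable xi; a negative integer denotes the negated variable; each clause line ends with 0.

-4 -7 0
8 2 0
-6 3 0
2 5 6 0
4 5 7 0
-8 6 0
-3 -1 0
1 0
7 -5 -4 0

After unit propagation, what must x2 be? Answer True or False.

True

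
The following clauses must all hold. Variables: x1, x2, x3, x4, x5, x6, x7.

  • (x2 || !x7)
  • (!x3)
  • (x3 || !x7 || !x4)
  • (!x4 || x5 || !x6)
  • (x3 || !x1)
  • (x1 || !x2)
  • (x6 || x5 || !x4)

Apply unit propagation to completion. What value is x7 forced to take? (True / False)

(!x3) stands alone — x3 = False.
(!x1 || x3) with x3 = False leaves only !x1, so x1 = False.
(!x2 || x1) with x1 = False leaves only !x2, so x2 = False.
(!x7 || x2): since x2 = False, the clause reduces to (!x7). x7 = False.

False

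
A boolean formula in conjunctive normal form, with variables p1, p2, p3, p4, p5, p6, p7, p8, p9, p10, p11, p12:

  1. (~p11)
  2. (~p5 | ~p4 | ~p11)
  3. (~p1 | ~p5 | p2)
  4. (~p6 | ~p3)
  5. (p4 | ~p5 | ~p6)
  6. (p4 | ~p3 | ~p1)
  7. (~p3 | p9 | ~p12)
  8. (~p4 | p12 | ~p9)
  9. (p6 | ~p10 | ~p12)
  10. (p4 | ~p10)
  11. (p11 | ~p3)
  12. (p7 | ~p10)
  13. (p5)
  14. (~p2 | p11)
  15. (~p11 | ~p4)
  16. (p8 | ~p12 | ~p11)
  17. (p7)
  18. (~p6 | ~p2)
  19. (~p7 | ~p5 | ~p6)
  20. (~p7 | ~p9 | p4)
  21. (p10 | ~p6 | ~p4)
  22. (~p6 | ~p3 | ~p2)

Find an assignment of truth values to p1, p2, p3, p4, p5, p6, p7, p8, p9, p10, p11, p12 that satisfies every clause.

p1=F  p2=F  p3=F  p4=T  p5=T  p6=F  p7=T  p8=T  p9=F  p10=F  p11=F  p12=T

Check each clause:
  1. (~p11) — ~p11 is true.
  2. (~p4 | ~p5 | ~p11) — ~p11 is true.
  3. (~p1 | ~p5 | p2) — ~p1 is true.
  4. (~p3 | ~p6) — ~p6 is true.
  5. (~p6 | p4 | ~p5) — ~p6 is true.
  6. (p4 | ~p1 | ~p3) — p4 is true.
  7. (p9 | ~p3 | ~p12) — ~p3 is true.
  8. (p12 | ~p4 | ~p9) — p12 is true.
  9. (~p10 | p6 | ~p12) — ~p10 is true.
  10. (p4 | ~p10) — p4 is true.
  11. (p11 | ~p3) — ~p3 is true.
  12. (p7 | ~p10) — ~p10 is true.
  13. (p5) — p5 is true.
  14. (~p2 | p11) — ~p2 is true.
  15. (~p4 | ~p11) — ~p11 is true.
  16. (~p12 | p8 | ~p11) — p8 is true.
  17. (p7) — p7 is true.
  18. (~p6 | ~p2) — ~p6 is true.
  19. (~p6 | ~p5 | ~p7) — ~p6 is true.
  20. (~p9 | ~p7 | p4) — p4 is true.
  21. (p10 | ~p4 | ~p6) — ~p6 is true.
  22. (~p2 | ~p3 | ~p6) — ~p6 is true.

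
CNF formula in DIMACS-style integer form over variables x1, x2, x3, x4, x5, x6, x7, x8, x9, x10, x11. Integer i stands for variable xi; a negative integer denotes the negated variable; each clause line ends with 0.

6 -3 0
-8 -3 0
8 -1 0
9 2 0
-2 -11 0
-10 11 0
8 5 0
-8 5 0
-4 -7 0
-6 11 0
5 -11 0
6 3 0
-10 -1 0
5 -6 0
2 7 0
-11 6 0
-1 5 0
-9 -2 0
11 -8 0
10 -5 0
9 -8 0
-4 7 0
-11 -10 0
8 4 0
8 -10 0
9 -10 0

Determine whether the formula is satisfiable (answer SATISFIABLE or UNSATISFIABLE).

UNSATISFIABLE

x8 = True:
  propagation gives x3=False, x5=True, x6=True, x11=True; an empty clause results — contradiction.
x8 = False:
  propagation gives x1=False, x5=True, x10=True; an empty clause results — contradiction.
Every branch closes, so no satisfying assignment exists.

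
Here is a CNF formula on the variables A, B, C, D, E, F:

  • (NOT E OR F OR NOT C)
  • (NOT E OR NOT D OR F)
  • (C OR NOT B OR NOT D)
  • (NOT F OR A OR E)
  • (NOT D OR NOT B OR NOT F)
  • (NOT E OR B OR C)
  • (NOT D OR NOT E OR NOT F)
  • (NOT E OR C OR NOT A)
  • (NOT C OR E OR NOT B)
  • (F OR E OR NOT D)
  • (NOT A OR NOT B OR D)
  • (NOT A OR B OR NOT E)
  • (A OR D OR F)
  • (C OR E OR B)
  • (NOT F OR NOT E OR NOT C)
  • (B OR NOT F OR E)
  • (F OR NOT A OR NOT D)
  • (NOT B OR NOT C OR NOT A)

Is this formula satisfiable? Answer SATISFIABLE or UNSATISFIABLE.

SATISFIABLE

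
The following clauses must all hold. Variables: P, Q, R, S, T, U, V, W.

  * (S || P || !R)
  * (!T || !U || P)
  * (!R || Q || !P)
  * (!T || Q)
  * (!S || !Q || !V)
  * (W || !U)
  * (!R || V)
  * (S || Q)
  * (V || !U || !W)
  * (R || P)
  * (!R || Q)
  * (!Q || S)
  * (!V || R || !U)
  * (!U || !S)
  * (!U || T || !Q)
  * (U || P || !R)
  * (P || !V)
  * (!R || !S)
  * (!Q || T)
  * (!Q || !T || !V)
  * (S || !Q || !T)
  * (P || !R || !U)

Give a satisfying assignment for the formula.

P = True, Q = False, R = False, S = True, T = False, U = False, V = True, W = True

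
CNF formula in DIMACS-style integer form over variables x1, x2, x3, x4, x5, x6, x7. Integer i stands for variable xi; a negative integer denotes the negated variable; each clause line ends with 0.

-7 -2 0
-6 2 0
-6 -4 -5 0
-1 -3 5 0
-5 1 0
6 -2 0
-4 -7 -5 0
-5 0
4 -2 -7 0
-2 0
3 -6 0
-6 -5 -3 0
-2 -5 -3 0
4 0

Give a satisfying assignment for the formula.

x1=T, x2=F, x3=F, x4=T, x5=F, x6=F, x7=F

The clause (!x5) is unit: x5 must be False.
The clause (!x2) is unit: x2 must be False.
The clause (!x6) is unit: x6 must be False.
The clause (x4) is unit: x4 must be True.
Pure literal: x3 appears only negated; assign x3 = False.
x1, x7 are now unconstrained; take x1 = True, x7 = False.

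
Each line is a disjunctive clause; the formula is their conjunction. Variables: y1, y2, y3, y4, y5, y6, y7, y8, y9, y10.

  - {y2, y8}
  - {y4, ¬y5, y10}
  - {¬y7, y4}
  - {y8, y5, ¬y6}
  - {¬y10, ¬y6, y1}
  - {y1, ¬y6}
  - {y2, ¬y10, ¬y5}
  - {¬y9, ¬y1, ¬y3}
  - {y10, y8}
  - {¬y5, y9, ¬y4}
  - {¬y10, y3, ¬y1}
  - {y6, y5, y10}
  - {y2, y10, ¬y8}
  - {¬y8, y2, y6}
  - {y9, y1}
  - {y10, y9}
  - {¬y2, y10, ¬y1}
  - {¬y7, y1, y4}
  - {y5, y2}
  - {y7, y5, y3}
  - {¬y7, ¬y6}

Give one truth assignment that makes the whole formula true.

Branch on y1: take y1 = False.
  then y6 is forced to False.
  then y9 is forced to True.
The remaining clauses are satisfied by y2 = True, y3 = False, y4 = False, y5 = True, y7 = False, y8 = False, y10 = True.

y1=F, y2=T, y3=F, y4=F, y5=T, y6=F, y7=F, y8=F, y9=T, y10=T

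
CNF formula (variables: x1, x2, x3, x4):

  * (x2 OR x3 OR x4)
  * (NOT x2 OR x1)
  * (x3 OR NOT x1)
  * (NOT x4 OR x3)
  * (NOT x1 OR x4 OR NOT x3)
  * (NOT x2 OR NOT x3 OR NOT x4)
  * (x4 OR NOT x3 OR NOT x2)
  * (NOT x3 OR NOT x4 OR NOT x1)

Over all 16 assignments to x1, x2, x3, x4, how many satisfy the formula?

The models are:
  x1=0 x2=0 x3=1 x4=0
  x1=0 x2=0 x3=1 x4=1
Count: 2.

2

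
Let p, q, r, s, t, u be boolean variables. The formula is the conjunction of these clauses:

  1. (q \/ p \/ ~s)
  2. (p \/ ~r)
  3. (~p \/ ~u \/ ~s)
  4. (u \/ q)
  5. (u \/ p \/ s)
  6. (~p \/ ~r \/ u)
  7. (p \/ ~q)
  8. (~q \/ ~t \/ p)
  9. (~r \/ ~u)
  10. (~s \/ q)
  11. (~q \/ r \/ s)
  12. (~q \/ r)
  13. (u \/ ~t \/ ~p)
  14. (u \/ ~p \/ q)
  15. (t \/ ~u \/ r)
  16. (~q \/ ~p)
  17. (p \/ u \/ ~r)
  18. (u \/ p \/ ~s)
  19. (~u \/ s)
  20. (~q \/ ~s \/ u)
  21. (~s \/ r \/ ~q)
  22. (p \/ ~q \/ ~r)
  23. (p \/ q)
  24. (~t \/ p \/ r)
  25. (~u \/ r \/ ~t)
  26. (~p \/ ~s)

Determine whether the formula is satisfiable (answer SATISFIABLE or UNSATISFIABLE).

p = True:
  propagation gives q=False, u=True, s=False; an empty clause results — contradiction.
p = False:
  propagation gives r=False, q=False; an empty clause results — contradiction.
Every branch closes, so no satisfying assignment exists.

UNSATISFIABLE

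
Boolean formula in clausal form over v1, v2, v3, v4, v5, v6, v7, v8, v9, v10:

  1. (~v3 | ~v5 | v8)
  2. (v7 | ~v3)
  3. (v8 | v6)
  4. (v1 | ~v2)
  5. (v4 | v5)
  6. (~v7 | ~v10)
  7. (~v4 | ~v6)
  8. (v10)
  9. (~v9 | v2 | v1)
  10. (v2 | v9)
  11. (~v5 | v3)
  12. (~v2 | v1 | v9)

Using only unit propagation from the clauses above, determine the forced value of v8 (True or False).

(v10) is a unit clause: v10 = True.
From (~v10 | ~v7) and v10 = True: v7 = False.
(~v3 | v7) with v7 = False leaves only ~v3, so v3 = False.
(~v5 | v3) with v3 = False leaves only ~v5, so v5 = False.
(v5 | v4): since v5 = False, the clause reduces to (v4). v4 = True.
(~v6 | ~v4) with v4 = True leaves only ~v6, so v6 = False.
In (v8 | v6), v6 is now false; v8 must hold, so v8 = True.

True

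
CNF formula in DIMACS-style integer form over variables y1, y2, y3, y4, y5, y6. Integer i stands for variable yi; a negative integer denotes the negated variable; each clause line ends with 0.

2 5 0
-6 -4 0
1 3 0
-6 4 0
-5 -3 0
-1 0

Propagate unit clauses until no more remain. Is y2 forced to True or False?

True

(!y1) is a unit clause: y1 = False.
From (y3 || y1) and y1 = False: y3 = True.
In (!y3 || !y5), !y3 is now false; !y5 must hold, so y5 = False.
In (y2 || y5), y5 is now false; y2 must hold, so y2 = True.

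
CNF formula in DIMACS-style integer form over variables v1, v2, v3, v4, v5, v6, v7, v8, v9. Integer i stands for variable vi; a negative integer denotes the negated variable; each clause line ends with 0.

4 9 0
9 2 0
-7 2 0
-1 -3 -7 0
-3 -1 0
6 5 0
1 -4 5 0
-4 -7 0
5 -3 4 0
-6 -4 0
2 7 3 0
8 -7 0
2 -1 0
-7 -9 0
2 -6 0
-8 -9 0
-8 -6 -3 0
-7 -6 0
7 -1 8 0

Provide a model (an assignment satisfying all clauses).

v1=F, v2=T, v3=F, v4=T, v5=T, v6=F, v7=F, v8=F, v9=T

v2 occurs only positively in the remaining clauses — set v2 = True.
v5 occurs only positively in the remaining clauses — set v5 = True.
Set v1 = False and propagate.
The remaining clauses are satisfied by v3 = False, v4 = True, v6 = False, v7 = False, v8 = False, v9 = True.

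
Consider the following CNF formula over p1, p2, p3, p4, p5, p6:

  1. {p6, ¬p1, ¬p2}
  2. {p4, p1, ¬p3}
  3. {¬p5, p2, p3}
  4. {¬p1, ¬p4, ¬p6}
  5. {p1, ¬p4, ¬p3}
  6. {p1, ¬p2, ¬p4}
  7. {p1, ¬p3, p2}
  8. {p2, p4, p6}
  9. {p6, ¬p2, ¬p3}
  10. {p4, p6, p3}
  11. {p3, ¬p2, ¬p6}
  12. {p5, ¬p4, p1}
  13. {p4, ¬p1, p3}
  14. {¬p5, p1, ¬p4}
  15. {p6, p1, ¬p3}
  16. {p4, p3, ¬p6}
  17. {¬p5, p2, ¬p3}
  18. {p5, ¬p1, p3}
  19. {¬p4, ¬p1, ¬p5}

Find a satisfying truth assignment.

p1=T, p2=T, p3=T, p4=F, p5=F, p6=T

Check each clause:
  1. {¬p1, ¬p2, p6} — p6 is true.
  2. {p1, ¬p3, p4} — p1 is true.
  3. {p3, ¬p5, p2} — p2 is true.
  4. {¬p6, ¬p4, ¬p1} — ¬p4 is true.
  5. {¬p3, ¬p4, p1} — p1 is true.
  6. {p1, ¬p2, ¬p4} — p1 is true.
  7. {p1, p2, ¬p3} — p1 is true.
  8. {p2, p4, p6} — p2 is true.
  9. {¬p3, ¬p2, p6} — p6 is true.
  10. {p4, p3, p6} — p3 is true.
  11. {¬p2, ¬p6, p3} — p3 is true.
  12. {p1, p5, ¬p4} — p1 is true.
  13. {p3, p4, ¬p1} — p3 is true.
  14. {p1, ¬p4, ¬p5} — p1 is true.
  15. {¬p3, p6, p1} — p1 is true.
  16. {¬p6, p3, p4} — p3 is true.
  17. {¬p5, ¬p3, p2} — p2 is true.
  18. {¬p1, p3, p5} — p3 is true.
  19. {¬p4, ¬p5, ¬p1} — ¬p5 is true.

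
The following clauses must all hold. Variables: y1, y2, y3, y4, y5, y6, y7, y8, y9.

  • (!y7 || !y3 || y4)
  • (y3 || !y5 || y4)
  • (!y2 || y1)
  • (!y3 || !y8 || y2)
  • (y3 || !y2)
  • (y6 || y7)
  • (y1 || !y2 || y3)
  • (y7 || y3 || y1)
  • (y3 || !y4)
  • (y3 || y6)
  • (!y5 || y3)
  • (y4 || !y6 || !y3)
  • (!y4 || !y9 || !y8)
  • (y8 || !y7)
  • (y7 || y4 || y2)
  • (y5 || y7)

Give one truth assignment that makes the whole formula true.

y1=T, y2=T, y3=T, y4=T, y5=T, y6=T, y7=F, y8=T, y9=F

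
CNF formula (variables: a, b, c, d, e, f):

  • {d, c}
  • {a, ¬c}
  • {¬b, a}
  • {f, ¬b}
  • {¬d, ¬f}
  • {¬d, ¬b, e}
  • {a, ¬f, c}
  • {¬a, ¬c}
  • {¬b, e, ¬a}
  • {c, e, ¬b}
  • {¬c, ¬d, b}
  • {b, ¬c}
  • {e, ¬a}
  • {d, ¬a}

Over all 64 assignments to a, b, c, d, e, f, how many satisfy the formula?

3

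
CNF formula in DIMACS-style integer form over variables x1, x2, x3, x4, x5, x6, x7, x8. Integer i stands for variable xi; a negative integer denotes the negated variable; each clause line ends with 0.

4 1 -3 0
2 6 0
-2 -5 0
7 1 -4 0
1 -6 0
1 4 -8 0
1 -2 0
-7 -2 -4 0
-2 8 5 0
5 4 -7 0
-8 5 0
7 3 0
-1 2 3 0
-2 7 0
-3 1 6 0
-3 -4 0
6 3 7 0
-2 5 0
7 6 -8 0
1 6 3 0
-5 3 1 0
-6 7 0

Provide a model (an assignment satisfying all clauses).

x1=True, x2=False, x3=True, x4=False, x5=True, x6=True, x7=True, x8=False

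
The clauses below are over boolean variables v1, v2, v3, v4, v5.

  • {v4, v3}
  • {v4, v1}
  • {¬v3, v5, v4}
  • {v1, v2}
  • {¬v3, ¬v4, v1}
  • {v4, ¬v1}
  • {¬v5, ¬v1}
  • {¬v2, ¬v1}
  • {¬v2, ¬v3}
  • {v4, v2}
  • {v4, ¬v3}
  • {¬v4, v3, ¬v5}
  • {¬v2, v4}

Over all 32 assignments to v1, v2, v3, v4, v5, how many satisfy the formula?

Satisfying assignments:
  v1=F v2=T v3=F v4=T v5=F
  v1=T v2=F v3=F v4=T v5=F
  v1=T v2=F v3=T v4=T v5=F
Count: 3.

3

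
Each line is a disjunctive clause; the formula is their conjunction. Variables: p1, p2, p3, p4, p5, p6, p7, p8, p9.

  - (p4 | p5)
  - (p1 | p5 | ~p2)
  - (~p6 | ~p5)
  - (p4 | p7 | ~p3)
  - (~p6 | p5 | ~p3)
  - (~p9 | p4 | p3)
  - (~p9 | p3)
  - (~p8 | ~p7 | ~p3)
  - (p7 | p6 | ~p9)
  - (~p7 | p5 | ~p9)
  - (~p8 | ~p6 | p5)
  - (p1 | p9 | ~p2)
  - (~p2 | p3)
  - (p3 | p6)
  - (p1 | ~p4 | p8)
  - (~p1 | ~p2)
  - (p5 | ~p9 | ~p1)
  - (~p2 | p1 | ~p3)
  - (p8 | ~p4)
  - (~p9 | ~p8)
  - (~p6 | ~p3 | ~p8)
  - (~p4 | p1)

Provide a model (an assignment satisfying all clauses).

p1=T, p2=F, p3=T, p4=F, p5=T, p6=F, p7=T, p8=F, p9=F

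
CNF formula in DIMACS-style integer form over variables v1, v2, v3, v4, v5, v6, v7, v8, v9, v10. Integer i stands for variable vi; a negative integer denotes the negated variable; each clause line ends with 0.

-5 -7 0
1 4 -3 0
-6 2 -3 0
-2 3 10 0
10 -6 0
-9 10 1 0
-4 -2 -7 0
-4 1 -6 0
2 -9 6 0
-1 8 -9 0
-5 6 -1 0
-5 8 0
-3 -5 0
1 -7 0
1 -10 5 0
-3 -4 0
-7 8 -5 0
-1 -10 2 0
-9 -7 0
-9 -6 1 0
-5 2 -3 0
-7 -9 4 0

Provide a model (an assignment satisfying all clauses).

v1=1, v2=1, v3=1, v4=0, v5=0, v6=0, v7=1, v8=1, v9=0, v10=1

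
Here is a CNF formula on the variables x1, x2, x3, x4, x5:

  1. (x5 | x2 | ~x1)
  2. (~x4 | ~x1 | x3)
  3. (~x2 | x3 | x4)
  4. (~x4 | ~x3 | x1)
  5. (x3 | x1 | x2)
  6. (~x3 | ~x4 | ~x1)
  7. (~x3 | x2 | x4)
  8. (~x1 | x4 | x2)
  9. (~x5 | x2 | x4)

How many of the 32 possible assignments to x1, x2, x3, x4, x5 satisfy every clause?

Satisfying assignments:
  x1=F x2=T x3=F x4=T x5=F
  x1=F x2=T x3=F x4=T x5=T
  x1=F x2=T x3=T x4=F x5=F
  x1=F x2=T x3=T x4=F x5=T
  x1=T x2=T x3=T x4=F x5=F
  x1=T x2=T x3=T x4=F x5=T
That's 6 in total.

6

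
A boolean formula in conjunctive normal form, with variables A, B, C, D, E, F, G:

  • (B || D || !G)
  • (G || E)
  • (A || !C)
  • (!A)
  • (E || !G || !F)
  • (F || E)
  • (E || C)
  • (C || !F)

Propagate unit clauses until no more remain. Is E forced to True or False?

Unit clause (!A) sets A = False.
(!C || A): since A = False, the clause reduces to (!C). C = False.
From (C || E) and C = False: E = True.

True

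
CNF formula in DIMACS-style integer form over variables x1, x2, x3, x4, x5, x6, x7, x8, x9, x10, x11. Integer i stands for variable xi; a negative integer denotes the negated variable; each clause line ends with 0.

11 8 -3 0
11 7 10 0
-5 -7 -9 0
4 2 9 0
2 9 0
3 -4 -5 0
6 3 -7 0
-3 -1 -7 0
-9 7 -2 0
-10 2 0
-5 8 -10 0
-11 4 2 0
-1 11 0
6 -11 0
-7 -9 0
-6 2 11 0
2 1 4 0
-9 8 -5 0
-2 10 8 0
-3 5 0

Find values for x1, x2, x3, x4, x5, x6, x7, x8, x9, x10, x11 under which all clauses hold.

Pure literal: x8 appears only positively; assign x8 = True.
Branch on x1: take x1 = False.
Set x2 = False and propagate.
  then x9 is forced to True.
  then x10 is forced to False.
  then x7 is forced to False.
  then x11 is forced to True.
  then x4 is forced to True.
  then x6 is forced to True.
The remaining clauses are satisfied by x3 = True, x5 = True.

x1=False  x2=False  x3=True  x4=True  x5=True  x6=True  x7=False  x8=True  x9=True  x10=False  x11=True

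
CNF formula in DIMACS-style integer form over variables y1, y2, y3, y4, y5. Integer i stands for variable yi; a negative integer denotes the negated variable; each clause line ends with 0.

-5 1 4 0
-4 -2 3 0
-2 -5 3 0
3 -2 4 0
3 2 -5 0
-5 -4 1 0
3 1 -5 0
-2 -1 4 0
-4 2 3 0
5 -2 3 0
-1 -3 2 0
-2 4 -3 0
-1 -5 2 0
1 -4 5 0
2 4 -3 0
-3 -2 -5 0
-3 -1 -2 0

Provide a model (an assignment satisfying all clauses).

Try y1 = True.
For the remaining variables, y2 = False, y3 = False, y4 = False, y5 = False works.

y1=T, y2=F, y3=F, y4=F, y5=F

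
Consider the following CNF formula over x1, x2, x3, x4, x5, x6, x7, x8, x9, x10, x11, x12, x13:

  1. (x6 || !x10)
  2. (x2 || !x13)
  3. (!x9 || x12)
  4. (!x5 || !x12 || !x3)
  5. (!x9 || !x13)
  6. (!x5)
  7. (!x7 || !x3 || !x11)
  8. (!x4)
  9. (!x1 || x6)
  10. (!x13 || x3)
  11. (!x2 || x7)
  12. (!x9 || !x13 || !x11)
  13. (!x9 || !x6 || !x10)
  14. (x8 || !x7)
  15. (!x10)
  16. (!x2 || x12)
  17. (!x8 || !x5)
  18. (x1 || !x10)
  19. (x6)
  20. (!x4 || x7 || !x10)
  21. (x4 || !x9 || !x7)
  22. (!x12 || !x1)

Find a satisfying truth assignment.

x1=0, x2=0, x3=0, x4=0, x5=0, x6=1, x7=0, x8=1, x9=0, x10=0, x11=1, x12=0, x13=0

Check each clause:
  1. (x6 || !x10) — x6 is true.
  2. (!x13 || x2) — !x13 is true.
  3. (x12 || !x9) — !x9 is true.
  4. (!x3 || !x5 || !x12) — !x5 is true.
  5. (!x9 || !x13) — !x13 is true.
  6. (!x5) — !x5 is true.
  7. (!x3 || !x7 || !x11) — !x3 is true.
  8. (!x4) — !x4 is true.
  9. (x6 || !x1) — x6 is true.
  10. (x3 || !x13) — !x13 is true.
  11. (!x2 || x7) — !x2 is true.
  12. (!x9 || !x11 || !x13) — !x13 is true.
  13. (!x10 || !x6 || !x9) — !x10 is true.
  14. (!x7 || x8) — x8 is true.
  15. (!x10) — !x10 is true.
  16. (x12 || !x2) — !x2 is true.
  17. (!x5 || !x8) — !x5 is true.
  18. (!x10 || x1) — !x10 is true.
  19. (x6) — x6 is true.
  20. (x7 || !x4 || !x10) — !x4 is true.
  21. (!x9 || !x7 || x4) — !x7 is true.
  22. (!x12 || !x1) — !x12 is true.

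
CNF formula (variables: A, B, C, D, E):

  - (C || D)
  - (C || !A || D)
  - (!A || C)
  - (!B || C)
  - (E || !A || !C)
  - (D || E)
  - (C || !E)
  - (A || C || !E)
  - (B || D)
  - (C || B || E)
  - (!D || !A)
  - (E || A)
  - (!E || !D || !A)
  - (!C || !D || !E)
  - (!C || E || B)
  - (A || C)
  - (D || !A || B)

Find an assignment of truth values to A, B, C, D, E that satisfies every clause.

A=T, B=T, C=T, D=F, E=T

Try A = True.
  then C is forced to True.
  then E is forced to True.
  then D is forced to False.
  then B is forced to True.
Every clause has at least one true literal under this assignment.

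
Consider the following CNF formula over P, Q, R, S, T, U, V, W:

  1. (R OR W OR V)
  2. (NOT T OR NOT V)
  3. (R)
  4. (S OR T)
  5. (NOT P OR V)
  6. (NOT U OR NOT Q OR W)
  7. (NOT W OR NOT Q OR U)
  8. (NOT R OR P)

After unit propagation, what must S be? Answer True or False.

True

(R) stands alone — R = True.
From (NOT R OR P) and R = True: P = True.
(NOT P OR V): since P = True, the clause reduces to (V). V = True.
(NOT T OR NOT V) with V = True leaves only NOT T, so T = False.
In (T OR S), T is now false; S must hold, so S = True.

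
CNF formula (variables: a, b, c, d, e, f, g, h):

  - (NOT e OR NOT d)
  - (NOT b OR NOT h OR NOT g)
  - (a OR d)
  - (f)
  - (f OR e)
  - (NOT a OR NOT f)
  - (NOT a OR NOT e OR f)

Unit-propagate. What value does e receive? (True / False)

False

(f) is a unit clause: f = True.
(NOT a OR NOT f) with f = True leaves only NOT a, so a = False.
In (a OR d), a is now false; d must hold, so d = True.
From (NOT d OR NOT e) and d = True: e = False.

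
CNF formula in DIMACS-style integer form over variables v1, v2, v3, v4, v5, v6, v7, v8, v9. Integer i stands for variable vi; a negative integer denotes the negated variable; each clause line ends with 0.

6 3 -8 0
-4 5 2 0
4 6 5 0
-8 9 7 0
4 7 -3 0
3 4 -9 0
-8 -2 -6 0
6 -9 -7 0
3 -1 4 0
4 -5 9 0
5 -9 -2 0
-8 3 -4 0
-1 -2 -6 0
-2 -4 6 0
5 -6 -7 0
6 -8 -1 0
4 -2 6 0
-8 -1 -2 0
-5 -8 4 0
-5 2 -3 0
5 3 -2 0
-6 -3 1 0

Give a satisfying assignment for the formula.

v1 = 1, v2 = 0, v3 = 0, v4 = 1, v5 = 1, v6 = 0, v7 = 0, v8 = 0, v9 = 1

v8 occurs only negated in the remaining clauses — set v8 = False.
Branch on v1: take v1 = True.
Set v2 = False and propagate.
For the remaining variables, v3 = False, v4 = True, v5 = True, v6 = False, v7 = False, v9 = True works.
Every clause has at least one true literal under this assignment.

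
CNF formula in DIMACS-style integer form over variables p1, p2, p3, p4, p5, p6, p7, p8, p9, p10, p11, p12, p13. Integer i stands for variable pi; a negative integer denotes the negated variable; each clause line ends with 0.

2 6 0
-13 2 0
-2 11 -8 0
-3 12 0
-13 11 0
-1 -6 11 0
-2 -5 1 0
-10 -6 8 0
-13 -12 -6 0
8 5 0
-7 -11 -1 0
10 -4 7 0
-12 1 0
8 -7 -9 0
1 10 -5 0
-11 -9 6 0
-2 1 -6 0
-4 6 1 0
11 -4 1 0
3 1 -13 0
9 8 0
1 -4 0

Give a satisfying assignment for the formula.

Pure literal: p13 appears only negated; assign p13 = False.
Try p1 = True.
Branch on p2: take p2 = False.
  then p6 is forced to True.
  then p11 is forced to True.
  then p7 is forced to False.
Try p3 = True.
  then p12 is forced to True.
For the remaining variables, p4 = True, p5 = False, p8 = True, p9 = False, p10 = True works.
Every clause has at least one true literal under this assignment.

p1=True  p2=False  p3=True  p4=True  p5=False  p6=True  p7=False  p8=True  p9=False  p10=True  p11=True  p12=True  p13=False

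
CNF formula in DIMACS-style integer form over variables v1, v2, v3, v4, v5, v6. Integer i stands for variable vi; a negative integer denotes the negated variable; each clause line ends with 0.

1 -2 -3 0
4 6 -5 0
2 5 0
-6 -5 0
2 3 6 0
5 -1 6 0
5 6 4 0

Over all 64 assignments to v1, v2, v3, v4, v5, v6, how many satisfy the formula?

Case analysis on v5 and v6:
  v5=T, v6=T: a clause becomes empty — 0.
  v5=T, v6=F: 5 of the 16 assignments to (v1,v2,v3,v4) work.
  v5=F, v6=T: v4 free; 3 ways for (v1,v2,v3) × 2^1 = 6.
  v5=F, v6=F: remaining (v1,v2,v3,v4) ∈ {(F,T,F,T)} — 1.
Total: 0 + 5 + 6 + 1 = 12.

12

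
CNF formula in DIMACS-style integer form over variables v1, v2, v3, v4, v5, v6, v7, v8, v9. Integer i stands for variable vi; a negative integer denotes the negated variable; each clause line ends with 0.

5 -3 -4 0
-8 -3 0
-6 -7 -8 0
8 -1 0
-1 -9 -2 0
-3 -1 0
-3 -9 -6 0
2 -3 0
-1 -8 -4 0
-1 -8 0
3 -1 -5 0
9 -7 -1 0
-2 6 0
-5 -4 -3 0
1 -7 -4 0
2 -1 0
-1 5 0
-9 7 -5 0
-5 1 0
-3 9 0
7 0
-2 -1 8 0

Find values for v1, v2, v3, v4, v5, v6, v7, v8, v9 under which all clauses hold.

The clause (v7) is unit: v7 must be True.
v4 occurs only negated in the remaining clauses — set v4 = False.
Try v1 = False.
  then v5 is forced to False.
Set v2 = True and propagate.
  then v6 is forced to True.
  then v8 is forced to False.
Set v3 = False and propagate.
v9 is now unconstrained; take v9 = True.
Every clause has at least one true literal under this assignment.
Check each clause:
  1. (~v4 | v5 | ~v3) — ~v3 is true.
  2. (~v8 | ~v3) — ~v8 is true.
  3. (~v6 | ~v7 | ~v8) — ~v8 is true.
  4. (~v1 | v8) — ~v1 is true.
  5. (~v9 | ~v2 | ~v1) — ~v1 is true.
  6. (~v1 | ~v3) — ~v3 is true.
  7. (~v6 | ~v9 | ~v3) — ~v3 is true.
  8. (v2 | ~v3) — v2 is true.
  9. (~v8 | ~v1 | ~v4) — ~v8 is true.
  10. (~v8 | ~v1) — ~v8 is true.
  11. (~v5 | ~v1 | v3) — ~v1 is true.
  12. (~v1 | v9 | ~v7) — v9 is true.
  13. (~v2 | v6) — v6 is true.
  14. (~v4 | ~v3 | ~v5) — ~v5 is true.
  15. (v1 | ~v7 | ~v4) — ~v4 is true.
  16. (v2 | ~v1) — v2 is true.
  17. (v5 | ~v1) — ~v1 is true.
  18. (~v9 | v7 | ~v5) — ~v5 is true.
  19. (~v5 | v1) — ~v5 is true.
  20. (v9 | ~v3) — v9 is true.
  21. (v7) — v7 is true.
  22. (~v1 | v8 | ~v2) — ~v1 is true.

v1 = F, v2 = T, v3 = F, v4 = F, v5 = F, v6 = T, v7 = T, v8 = F, v9 = T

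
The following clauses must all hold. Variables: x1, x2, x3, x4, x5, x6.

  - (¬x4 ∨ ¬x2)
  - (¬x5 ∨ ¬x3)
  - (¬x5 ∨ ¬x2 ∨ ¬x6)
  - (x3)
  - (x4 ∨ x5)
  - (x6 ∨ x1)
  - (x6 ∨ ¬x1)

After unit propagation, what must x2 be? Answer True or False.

False

Unit clause (x3) sets x3 = True.
(¬x5 ∨ ¬x3): since x3 = True, the clause reduces to (¬x5). x5 = False.
(x4 ∨ x5) with x5 = False leaves only x4, so x4 = True.
(¬x2 ∨ ¬x4): since x4 = True, the clause reduces to (¬x2). x2 = False.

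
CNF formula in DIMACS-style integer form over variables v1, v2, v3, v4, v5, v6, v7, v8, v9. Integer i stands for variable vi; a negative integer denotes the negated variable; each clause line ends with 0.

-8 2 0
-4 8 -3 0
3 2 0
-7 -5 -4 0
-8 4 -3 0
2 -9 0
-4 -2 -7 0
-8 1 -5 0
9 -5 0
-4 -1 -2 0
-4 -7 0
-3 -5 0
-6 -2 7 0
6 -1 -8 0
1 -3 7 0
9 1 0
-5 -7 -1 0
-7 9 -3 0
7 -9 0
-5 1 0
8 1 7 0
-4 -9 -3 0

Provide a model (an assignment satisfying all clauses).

v1=0  v2=1  v3=1  v4=0  v5=0  v6=0  v7=1  v8=0  v9=1

Pure literal: v5 appears only negated; assign v5 = False.
Try v1 = False.
  then v9 is forced to True.
  then v2 is forced to True.
  then v7 is forced to True.
  then v4 is forced to False.
Try v3 = True.
  then v8 is forced to False.
v6 is now unconstrained; take v6 = False.
Every clause has at least one true literal under this assignment.
Check each clause:
  1. (~v8 \/ v2) — ~v8 is true.
  2. (~v3 \/ ~v4 \/ v8) — ~v4 is true.
  3. (v3 \/ v2) — v2 is true.
  4. (~v7 \/ ~v4 \/ ~v5) — ~v5 is true.
  5. (~v3 \/ v4 \/ ~v8) — ~v8 is true.
  6. (~v9 \/ v2) — v2 is true.
  7. (~v2 \/ ~v7 \/ ~v4) — ~v4 is true.
  8. (~v8 \/ v1 \/ ~v5) — ~v8 is true.
  9. (v9 \/ ~v5) — v9 is true.
  10. (~v2 \/ ~v4 \/ ~v1) — ~v4 is true.
  11. (~v4 \/ ~v7) — ~v4 is true.
  12. (~v5 \/ ~v3) — ~v5 is true.
  13. (~v6 \/ ~v2 \/ v7) — ~v6 is true.
  14. (~v8 \/ v6 \/ ~v1) — ~v8 is true.
  15. (~v3 \/ v7 \/ v1) — v7 is true.
  16. (v1 \/ v9) — v9 is true.
  17. (~v5 \/ ~v1 \/ ~v7) — ~v5 is true.
  18. (~v7 \/ v9 \/ ~v3) — v9 is true.
  19. (~v9 \/ v7) — v7 is true.
  20. (v1 \/ ~v5) — ~v5 is true.
  21. (v7 \/ v8 \/ v1) — v7 is true.
  22. (~v4 \/ ~v3 \/ ~v9) — ~v4 is true.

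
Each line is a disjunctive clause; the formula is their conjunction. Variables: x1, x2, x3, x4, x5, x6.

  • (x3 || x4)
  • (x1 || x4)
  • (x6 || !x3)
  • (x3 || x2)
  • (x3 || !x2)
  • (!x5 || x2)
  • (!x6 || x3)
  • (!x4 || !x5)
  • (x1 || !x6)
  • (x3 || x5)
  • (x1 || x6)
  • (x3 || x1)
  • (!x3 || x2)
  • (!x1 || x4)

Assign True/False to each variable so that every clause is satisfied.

Try x1 = True.
  then x4 is forced to True.
  then x5 is forced to False.
  then x3 is forced to True.
  then x6 is forced to True.
  then x2 is forced to True.
Check each clause:
  1. (x4 || x3) — x3 is true.
  2. (x1 || x4) — x1 is true.
  3. (!x3 || x6) — x6 is true.
  4. (x3 || x2) — x2 is true.
  5. (!x2 || x3) — x3 is true.
  6. (!x5 || x2) — x2 is true.
  7. (!x6 || x3) — x3 is true.
  8. (!x5 || !x4) — !x5 is true.
  9. (x1 || !x6) — x1 is true.
  10. (x5 || x3) — x3 is true.
  11. (x1 || x6) — x1 is true.
  12. (x1 || x3) — x1 is true.
  13. (x2 || !x3) — x2 is true.
  14. (!x1 || x4) — x4 is true.

x1=True, x2=True, x3=True, x4=True, x5=False, x6=True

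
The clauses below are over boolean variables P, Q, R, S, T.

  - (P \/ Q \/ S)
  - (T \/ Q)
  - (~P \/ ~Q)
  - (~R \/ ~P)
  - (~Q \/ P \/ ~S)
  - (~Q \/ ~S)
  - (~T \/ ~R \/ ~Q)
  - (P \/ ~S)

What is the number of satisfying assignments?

5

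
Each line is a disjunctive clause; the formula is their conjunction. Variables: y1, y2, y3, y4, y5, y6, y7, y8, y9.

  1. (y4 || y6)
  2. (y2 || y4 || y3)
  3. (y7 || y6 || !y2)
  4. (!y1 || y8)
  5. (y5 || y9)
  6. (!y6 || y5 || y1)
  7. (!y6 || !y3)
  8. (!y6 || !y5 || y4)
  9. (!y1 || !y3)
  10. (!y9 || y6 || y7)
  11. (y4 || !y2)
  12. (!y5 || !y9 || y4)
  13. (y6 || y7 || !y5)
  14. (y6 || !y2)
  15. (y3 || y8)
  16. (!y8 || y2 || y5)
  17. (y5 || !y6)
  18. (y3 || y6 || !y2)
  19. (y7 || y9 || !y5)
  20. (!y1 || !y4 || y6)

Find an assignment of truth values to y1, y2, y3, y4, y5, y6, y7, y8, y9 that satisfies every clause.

y7 occurs only positively in the remaining clauses — set y7 = True.
Branch on y1: take y1 = False.
Set y2 = False and propagate.
Set y3 = True and propagate.
  then y6 is forced to False.
  then y4 is forced to True.
The remaining clauses are satisfied by y5 = True, y8 = False, y9 = False.
Check each clause:
  1. (y6 || y4) — y4 is true.
  2. (y2 || y4 || y3) — y3 is true.
  3. (y6 || !y2 || y7) — !y2 is true.
  4. (!y1 || y8) — !y1 is true.
  5. (y5 || y9) — y5 is true.
  6. (!y6 || y1 || y5) — !y6 is true.
  7. (!y6 || !y3) — !y6 is true.
  8. (!y6 || !y5 || y4) — !y6 is true.
  9. (!y1 || !y3) — !y1 is true.
  10. (!y9 || y6 || y7) — y7 is true.
  11. (y4 || !y2) — y4 is true.
  12. (!y9 || !y5 || y4) — y4 is true.
  13. (y6 || !y5 || y7) — y7 is true.
  14. (!y2 || y6) — !y2 is true.
  15. (y3 || y8) — y3 is true.
  16. (y5 || y2 || !y8) — !y8 is true.
  17. (!y6 || y5) — !y6 is true.
  18. (y3 || !y2 || y6) — y3 is true.
  19. (!y5 || y9 || y7) — y7 is true.
  20. (!y4 || !y1 || y6) — !y1 is true.

y1=False, y2=False, y3=True, y4=True, y5=True, y6=False, y7=True, y8=False, y9=False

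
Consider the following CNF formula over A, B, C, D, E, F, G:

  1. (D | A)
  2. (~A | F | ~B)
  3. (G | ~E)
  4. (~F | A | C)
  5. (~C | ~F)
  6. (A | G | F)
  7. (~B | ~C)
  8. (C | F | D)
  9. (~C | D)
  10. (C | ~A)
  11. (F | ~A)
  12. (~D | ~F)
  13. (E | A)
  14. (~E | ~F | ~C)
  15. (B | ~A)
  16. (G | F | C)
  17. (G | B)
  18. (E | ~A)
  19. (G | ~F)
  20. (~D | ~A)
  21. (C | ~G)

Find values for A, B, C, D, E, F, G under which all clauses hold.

A=F, B=F, C=T, D=T, E=T, F=F, G=T

Branch on A: take A = False.
  then D is forced to True.
  then F is forced to False.
  then G is forced to True.
  then E is forced to True.
  then C is forced to True.
  then B is forced to False.
Every clause has at least one true literal under this assignment.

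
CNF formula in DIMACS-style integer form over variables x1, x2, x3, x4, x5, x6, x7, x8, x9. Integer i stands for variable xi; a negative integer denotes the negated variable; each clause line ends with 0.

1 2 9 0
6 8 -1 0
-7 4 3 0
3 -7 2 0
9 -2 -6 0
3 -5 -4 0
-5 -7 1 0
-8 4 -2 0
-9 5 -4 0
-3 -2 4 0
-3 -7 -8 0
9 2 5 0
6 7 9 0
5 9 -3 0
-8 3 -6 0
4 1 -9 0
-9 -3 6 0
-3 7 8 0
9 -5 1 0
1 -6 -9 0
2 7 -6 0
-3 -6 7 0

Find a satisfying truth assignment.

x1=True  x2=True  x3=False  x4=True  x5=False  x6=False  x7=True  x8=True  x9=False

Set x1 = True and propagate.
For the remaining variables, x2 = True, x3 = False, x4 = True, x5 = False, x6 = False, x7 = True, x8 = True, x9 = False works.
Every clause has at least one true literal under this assignment.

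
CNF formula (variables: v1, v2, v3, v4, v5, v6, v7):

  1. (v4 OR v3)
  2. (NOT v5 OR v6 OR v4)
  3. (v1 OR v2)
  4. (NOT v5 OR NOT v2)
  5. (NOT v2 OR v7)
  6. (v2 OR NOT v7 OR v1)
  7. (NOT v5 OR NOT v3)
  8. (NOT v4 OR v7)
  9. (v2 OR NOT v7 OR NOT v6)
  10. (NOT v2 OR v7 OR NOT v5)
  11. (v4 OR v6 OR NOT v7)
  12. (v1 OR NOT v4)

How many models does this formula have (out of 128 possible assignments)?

11

Case analysis on v2 and v7:
  v2=1, v7=1: 6 of the 32 assignments to (v1,v3,v4,v5,v6) work.
  v2=1, v7=0: a clause becomes empty — 0.
  v2=0, v7=1: remaining (v1,v3,v4,v5,v6) ∈ {(1,0,1,0,0); (1,0,1,1,0); (1,1,1,0,0)} — 3.
  v2=0, v7=0: remaining (v1,v3,v4,v5,v6) ∈ {(1,1,0,0,0); (1,1,0,0,1)} — 2.
Total: 6 + 0 + 3 + 2 = 11.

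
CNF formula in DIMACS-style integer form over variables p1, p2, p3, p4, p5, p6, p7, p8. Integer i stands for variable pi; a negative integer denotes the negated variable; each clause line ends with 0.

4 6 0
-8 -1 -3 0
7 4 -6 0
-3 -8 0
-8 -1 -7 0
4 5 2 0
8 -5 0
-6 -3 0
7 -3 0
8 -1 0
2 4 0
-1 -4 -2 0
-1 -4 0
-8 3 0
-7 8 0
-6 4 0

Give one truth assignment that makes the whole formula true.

p1=F, p2=F, p3=F, p4=T, p5=F, p6=T, p7=F, p8=F

Pure literal: p1 appears only negated; assign p1 = False.
Try p2 = False.
  then p4 is forced to True.
Try p3 = False.
  then p8 is forced to False.
  then p5 is forced to False.
  then p7 is forced to False.
p6 is now unconstrained; take p6 = True.
Every clause has at least one true literal under this assignment.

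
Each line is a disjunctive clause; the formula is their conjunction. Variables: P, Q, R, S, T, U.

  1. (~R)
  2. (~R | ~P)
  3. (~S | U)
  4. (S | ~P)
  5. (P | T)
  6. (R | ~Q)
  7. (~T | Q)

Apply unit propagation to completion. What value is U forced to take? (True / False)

True

(~R) stands alone — R = False.
From (R | ~Q) and R = False: Q = False.
In (~T | Q), Q is now false; ~T must hold, so T = False.
In (P | T), T is now false; P must hold, so P = True.
(~P | S) with P = True leaves only S, so S = True.
In (U | ~S), ~S is now false; U must hold, so U = True.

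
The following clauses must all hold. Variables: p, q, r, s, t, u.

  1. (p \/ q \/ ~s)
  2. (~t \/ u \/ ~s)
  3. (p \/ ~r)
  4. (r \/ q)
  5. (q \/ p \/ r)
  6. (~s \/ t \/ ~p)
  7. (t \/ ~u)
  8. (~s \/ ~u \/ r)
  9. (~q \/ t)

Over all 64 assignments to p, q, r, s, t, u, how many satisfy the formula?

11

Split on p, then q.
  p=T, q=T: 5 of the 16 assignments to (r,s,t,u) work.
  p=T, q=F: remaining (r,s,t,u) ∈ {(T,F,F,F); (T,F,T,F); (T,F,T,T); (T,T,T,T)} — 4.
  p=F, q=T: remaining (r,s,t,u) ∈ {(F,F,T,F); (F,F,T,T)} — 2.
  p=F, q=F: a clause becomes empty — 0.
Total: 5 + 4 + 2 + 0 = 11.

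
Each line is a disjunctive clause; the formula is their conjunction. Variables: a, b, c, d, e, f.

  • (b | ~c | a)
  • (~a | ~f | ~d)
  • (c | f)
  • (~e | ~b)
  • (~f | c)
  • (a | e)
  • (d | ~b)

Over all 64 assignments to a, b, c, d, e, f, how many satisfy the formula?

7

Satisfying assignments:
  a=T b=F c=T d=F e=F f=F
  a=T b=F c=T d=F e=F f=T
  a=T b=F c=T d=F e=T f=F
  a=T b=F c=T d=F e=T f=T
  a=T b=F c=T d=T e=F f=F
  a=T b=F c=T d=T e=T f=F
  a=T b=T c=T d=T e=F f=F
Count: 7.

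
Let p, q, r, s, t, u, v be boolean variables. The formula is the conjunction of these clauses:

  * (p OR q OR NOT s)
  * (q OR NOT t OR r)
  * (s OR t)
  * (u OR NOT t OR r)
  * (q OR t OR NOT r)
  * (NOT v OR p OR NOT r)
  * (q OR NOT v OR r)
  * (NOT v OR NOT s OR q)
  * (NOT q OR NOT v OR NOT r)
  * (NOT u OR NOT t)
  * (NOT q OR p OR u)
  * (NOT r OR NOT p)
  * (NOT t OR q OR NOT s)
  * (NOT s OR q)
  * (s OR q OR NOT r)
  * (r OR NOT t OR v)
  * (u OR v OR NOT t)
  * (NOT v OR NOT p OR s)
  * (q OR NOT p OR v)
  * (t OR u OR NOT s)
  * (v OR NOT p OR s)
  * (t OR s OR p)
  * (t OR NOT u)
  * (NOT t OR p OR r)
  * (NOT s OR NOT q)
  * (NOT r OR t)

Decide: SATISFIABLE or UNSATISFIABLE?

UNSATISFIABLE

t = True:
  propagation gives u=False, r=True, p=False, v=False; an empty clause results — contradiction.
t = False:
  propagation gives s=True, q=True; an empty clause results — contradiction.
Every branch closes, so no satisfying assignment exists.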